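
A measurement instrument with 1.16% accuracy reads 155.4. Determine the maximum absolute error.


Absolute error = (accuracy% / 100) * reading.
Error = (1.16 / 100) * 155.4
Error = 0.0116 * 155.4
Error = 1.8026

1.8026


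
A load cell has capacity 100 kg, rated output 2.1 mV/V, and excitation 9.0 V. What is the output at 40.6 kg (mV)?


Vout = rated_output * Vex * (load / capacity).
Vout = 2.1 * 9.0 * (40.6 / 100)
Vout = 2.1 * 9.0 * 0.406
Vout = 7.673 mV

7.673 mV


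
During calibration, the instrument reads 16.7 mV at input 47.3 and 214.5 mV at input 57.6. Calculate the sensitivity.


Sensitivity = (y2 - y1) / (x2 - x1).
S = (214.5 - 16.7) / (57.6 - 47.3)
S = 197.8 / 10.3
S = 19.2039 mV/unit

19.2039 mV/unit


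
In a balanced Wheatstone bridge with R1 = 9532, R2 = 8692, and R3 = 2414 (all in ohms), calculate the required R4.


At balance: R1*R4 = R2*R3, so R4 = R2*R3/R1.
R4 = 8692 * 2414 / 9532
R4 = 20982488 / 9532
R4 = 2201.27 ohm

2201.27 ohm


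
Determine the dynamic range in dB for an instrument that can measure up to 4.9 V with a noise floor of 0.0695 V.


Dynamic range = 20 * log10(Vmax / Vnoise).
DR = 20 * log10(4.9 / 0.0695)
DR = 20 * log10(70.5)
DR = 36.96 dB

36.96 dB


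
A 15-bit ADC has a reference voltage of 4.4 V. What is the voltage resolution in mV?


The resolution (LSB) of an ADC is Vref / 2^n.
LSB = 4.4 / 2^15
LSB = 4.4 / 32768
LSB = 0.00013428 V = 0.13427734 mV

0.13427734 mV


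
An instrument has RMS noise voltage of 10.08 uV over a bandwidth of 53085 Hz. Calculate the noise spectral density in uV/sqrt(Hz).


Noise spectral density = Vrms / sqrt(BW).
NSD = 10.08 / sqrt(53085)
NSD = 10.08 / 230.4018
NSD = 0.0437 uV/sqrt(Hz)

0.0437 uV/sqrt(Hz)


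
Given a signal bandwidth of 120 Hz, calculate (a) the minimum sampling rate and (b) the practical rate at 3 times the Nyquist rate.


By Nyquist theorem, fs_min = 2 * fmax.
fs_min = 2 * 120 = 240 Hz
Practical rate = 3 * fs_min = 3 * 240 = 720 Hz

fs_min = 240 Hz, fs_practical = 720 Hz


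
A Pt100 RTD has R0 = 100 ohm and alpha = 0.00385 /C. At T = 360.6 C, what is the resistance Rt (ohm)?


The RTD equation: Rt = R0 * (1 + alpha * T).
Rt = 100 * (1 + 0.00385 * 360.6)
Rt = 100 * (1 + 1.38831)
Rt = 100 * 2.38831
Rt = 238.831 ohm

238.831 ohm


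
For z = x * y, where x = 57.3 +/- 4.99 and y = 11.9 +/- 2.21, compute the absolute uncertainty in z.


For a product z = x*y, the relative uncertainty is:
uz/z = sqrt((ux/x)^2 + (uy/y)^2)
Relative uncertainties: ux/x = 4.99/57.3 = 0.087086
uy/y = 2.21/11.9 = 0.185714
z = 57.3 * 11.9 = 681.9
uz = 681.9 * sqrt(0.087086^2 + 0.185714^2) = 139.864

139.864


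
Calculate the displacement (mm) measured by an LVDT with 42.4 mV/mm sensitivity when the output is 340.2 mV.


Displacement = Vout / sensitivity.
d = 340.2 / 42.4
d = 8.024 mm

8.024 mm


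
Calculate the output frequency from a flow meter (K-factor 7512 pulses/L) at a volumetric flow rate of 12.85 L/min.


Frequency = K * Q / 60 (converting L/min to L/s).
f = 7512 * 12.85 / 60
f = 96529.2 / 60
f = 1608.82 Hz

1608.82 Hz


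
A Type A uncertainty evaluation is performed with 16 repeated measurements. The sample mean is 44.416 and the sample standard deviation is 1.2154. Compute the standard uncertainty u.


The standard uncertainty for Type A evaluation is u = s / sqrt(n).
u = 1.2154 / sqrt(16)
u = 1.2154 / 4.0
u = 0.3039

0.3039


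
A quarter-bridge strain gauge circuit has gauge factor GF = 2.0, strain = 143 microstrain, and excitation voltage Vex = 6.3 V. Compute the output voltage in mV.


Quarter bridge output: Vout = (GF * epsilon * Vex) / 4.
Vout = (2.0 * 143e-6 * 6.3) / 4
Vout = 0.0018018 / 4 V
Vout = 0.00045045 V = 0.4505 mV

0.4505 mV


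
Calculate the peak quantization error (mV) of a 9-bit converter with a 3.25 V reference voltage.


The maximum quantization error is +/- LSB/2.
LSB = Vref / 2^n = 3.25 / 512 = 0.00634766 V
Max error = LSB / 2 = 0.00634766 / 2 = 0.00317383 V
Max error = 3.1738 mV

3.1738 mV


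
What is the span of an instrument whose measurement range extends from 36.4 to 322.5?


Span = upper range - lower range.
Span = 322.5 - (36.4)
Span = 286.1

286.1


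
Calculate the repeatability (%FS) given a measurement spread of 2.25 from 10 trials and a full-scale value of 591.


Repeatability = (spread / full scale) * 100%.
R = (2.25 / 591) * 100
R = 0.381 %FS

0.381 %FS


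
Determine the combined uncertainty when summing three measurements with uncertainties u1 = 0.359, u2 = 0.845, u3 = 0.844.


For a sum of independent quantities, uc = sqrt(u1^2 + u2^2 + u3^2).
uc = sqrt(0.359^2 + 0.845^2 + 0.844^2)
uc = sqrt(0.128881 + 0.714025 + 0.712336)
uc = 1.2471

1.2471


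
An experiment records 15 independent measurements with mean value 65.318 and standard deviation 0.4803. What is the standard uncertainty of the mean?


The standard uncertainty for Type A evaluation is u = s / sqrt(n).
u = 0.4803 / sqrt(15)
u = 0.4803 / 3.873
u = 0.124

0.124


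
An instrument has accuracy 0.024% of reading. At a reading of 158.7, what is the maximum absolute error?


Absolute error = (accuracy% / 100) * reading.
Error = (0.024 / 100) * 158.7
Error = 0.00024 * 158.7
Error = 0.0381

0.0381


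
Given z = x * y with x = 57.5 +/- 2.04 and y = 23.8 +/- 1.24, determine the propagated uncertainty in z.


For a product z = x*y, the relative uncertainty is:
uz/z = sqrt((ux/x)^2 + (uy/y)^2)
Relative uncertainties: ux/x = 2.04/57.5 = 0.035478
uy/y = 1.24/23.8 = 0.052101
z = 57.5 * 23.8 = 1368.5
uz = 1368.5 * sqrt(0.035478^2 + 0.052101^2) = 86.261

86.261


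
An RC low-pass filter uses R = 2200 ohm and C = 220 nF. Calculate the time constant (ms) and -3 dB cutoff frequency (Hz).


Time constant: tau = R * C.
tau = 2200 * 2.20e-07 = 0.000484 s
tau = 0.484 ms
Cutoff frequency: fc = 1 / (2*pi*R*C).
fc = 1 / (2*pi*0.000484) = 328.83 Hz

tau = 0.484 ms, fc = 328.83 Hz


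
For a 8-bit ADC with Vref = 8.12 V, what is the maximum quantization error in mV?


The maximum quantization error is +/- LSB/2.
LSB = Vref / 2^n = 8.12 / 256 = 0.03171875 V
Max error = LSB / 2 = 0.03171875 / 2 = 0.01585937 V
Max error = 15.8594 mV

15.8594 mV


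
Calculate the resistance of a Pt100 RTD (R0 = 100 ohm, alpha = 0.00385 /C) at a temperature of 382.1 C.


The RTD equation: Rt = R0 * (1 + alpha * T).
Rt = 100 * (1 + 0.00385 * 382.1)
Rt = 100 * (1 + 1.471085)
Rt = 100 * 2.471085
Rt = 247.109 ohm

247.109 ohm


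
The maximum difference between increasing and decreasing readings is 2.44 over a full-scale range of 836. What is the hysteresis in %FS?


Hysteresis = (max difference / full scale) * 100%.
H = (2.44 / 836) * 100
H = 0.292 %FS

0.292 %FS


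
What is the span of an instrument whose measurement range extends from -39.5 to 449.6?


Span = upper range - lower range.
Span = 449.6 - (-39.5)
Span = 489.1

489.1


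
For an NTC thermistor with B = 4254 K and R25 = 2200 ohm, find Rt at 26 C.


NTC thermistor equation: Rt = R25 * exp(B * (1/T - 1/T25)).
T in Kelvin: 299.15 K, T25 = 298.15 K
1/T - 1/T25 = 1/299.15 - 1/298.15 = -1.121e-05
B * (1/T - 1/T25) = 4254 * -1.121e-05 = -0.0477
Rt = 2200 * exp(-0.0477) = 2097.5 ohm

2097.5 ohm


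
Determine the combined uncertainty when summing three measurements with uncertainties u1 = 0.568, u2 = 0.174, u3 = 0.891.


For a sum of independent quantities, uc = sqrt(u1^2 + u2^2 + u3^2).
uc = sqrt(0.568^2 + 0.174^2 + 0.891^2)
uc = sqrt(0.322624 + 0.030276 + 0.793881)
uc = 1.0709

1.0709


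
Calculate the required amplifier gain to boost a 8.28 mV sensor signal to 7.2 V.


Gain = Vout / Vin (converting to same units).
G = 7.2 V / 8.28 mV
G = 7200.0 mV / 8.28 mV
G = 869.57

869.57


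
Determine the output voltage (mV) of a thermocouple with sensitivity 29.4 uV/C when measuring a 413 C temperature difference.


The thermocouple output V = sensitivity * dT.
V = 29.4 uV/C * 413 C
V = 12142.2 uV
V = 12.142 mV

12.142 mV


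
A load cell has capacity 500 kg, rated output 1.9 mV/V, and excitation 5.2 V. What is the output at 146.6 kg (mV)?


Vout = rated_output * Vex * (load / capacity).
Vout = 1.9 * 5.2 * (146.6 / 500)
Vout = 1.9 * 5.2 * 0.2932
Vout = 2.897 mV

2.897 mV


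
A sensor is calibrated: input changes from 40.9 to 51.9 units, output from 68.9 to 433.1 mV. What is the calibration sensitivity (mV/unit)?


Sensitivity = (y2 - y1) / (x2 - x1).
S = (433.1 - 68.9) / (51.9 - 40.9)
S = 364.2 / 11.0
S = 33.1091 mV/unit

33.1091 mV/unit


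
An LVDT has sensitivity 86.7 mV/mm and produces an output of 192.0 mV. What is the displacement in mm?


Displacement = Vout / sensitivity.
d = 192.0 / 86.7
d = 2.215 mm

2.215 mm


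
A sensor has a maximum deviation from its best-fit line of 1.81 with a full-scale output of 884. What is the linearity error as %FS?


Linearity error = (max deviation / full scale) * 100%.
Linearity = (1.81 / 884) * 100
Linearity = 0.205 %FS

0.205 %FS


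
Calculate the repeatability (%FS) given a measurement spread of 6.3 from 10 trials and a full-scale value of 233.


Repeatability = (spread / full scale) * 100%.
R = (6.3 / 233) * 100
R = 2.704 %FS

2.704 %FS


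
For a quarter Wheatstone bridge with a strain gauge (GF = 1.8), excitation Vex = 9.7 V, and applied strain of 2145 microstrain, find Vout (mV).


Quarter bridge output: Vout = (GF * epsilon * Vex) / 4.
Vout = (1.8 * 2145e-6 * 9.7) / 4
Vout = 0.0374517 / 4 V
Vout = 0.00936292 V = 9.3629 mV

9.3629 mV


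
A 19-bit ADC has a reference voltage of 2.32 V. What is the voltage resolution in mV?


The resolution (LSB) of an ADC is Vref / 2^n.
LSB = 2.32 / 2^19
LSB = 2.32 / 524288
LSB = 4.43e-06 V = 0.00442505 mV

0.00442505 mV


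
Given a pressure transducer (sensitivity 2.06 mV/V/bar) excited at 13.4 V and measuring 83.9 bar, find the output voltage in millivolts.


Output = sensitivity * Vex * P.
Vout = 2.06 * 13.4 * 83.9
Vout = 27.604 * 83.9
Vout = 2315.98 mV

2315.98 mV


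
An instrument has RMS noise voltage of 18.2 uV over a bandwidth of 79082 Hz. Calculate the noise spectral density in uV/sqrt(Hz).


Noise spectral density = Vrms / sqrt(BW).
NSD = 18.2 / sqrt(79082)
NSD = 18.2 / 281.2152
NSD = 0.0647 uV/sqrt(Hz)

0.0647 uV/sqrt(Hz)


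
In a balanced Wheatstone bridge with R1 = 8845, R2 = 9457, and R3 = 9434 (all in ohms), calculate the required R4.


At balance: R1*R4 = R2*R3, so R4 = R2*R3/R1.
R4 = 9457 * 9434 / 8845
R4 = 89217338 / 8845
R4 = 10086.75 ohm

10086.75 ohm


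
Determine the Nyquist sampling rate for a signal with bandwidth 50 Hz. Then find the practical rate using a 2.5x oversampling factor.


By Nyquist theorem, fs_min = 2 * fmax.
fs_min = 2 * 50 = 100 Hz
Practical rate = 2.5 * fs_min = 2.5 * 100 = 250 Hz

fs_min = 100 Hz, fs_practical = 250 Hz


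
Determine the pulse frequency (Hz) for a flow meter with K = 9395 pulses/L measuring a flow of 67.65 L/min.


Frequency = K * Q / 60 (converting L/min to L/s).
f = 9395 * 67.65 / 60
f = 635571.75 / 60
f = 10592.86 Hz

10592.86 Hz


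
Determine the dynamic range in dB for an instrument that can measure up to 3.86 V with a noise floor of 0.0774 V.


Dynamic range = 20 * log10(Vmax / Vnoise).
DR = 20 * log10(3.86 / 0.0774)
DR = 20 * log10(49.87)
DR = 33.96 dB

33.96 dB


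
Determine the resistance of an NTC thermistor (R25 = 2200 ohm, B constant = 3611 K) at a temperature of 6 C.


NTC thermistor equation: Rt = R25 * exp(B * (1/T - 1/T25)).
T in Kelvin: 279.15 K, T25 = 298.15 K
1/T - 1/T25 = 1/279.15 - 1/298.15 = 0.00022829
B * (1/T - 1/T25) = 3611 * 0.00022829 = 0.8243
Rt = 2200 * exp(0.8243) = 5016.8 ohm

5016.8 ohm


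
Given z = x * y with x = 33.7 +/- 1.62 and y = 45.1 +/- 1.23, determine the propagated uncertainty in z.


For a product z = x*y, the relative uncertainty is:
uz/z = sqrt((ux/x)^2 + (uy/y)^2)
Relative uncertainties: ux/x = 1.62/33.7 = 0.048071
uy/y = 1.23/45.1 = 0.027273
z = 33.7 * 45.1 = 1519.9
uz = 1519.9 * sqrt(0.048071^2 + 0.027273^2) = 84.001

84.001


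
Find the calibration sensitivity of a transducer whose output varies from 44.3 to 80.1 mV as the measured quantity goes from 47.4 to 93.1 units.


Sensitivity = (y2 - y1) / (x2 - x1).
S = (80.1 - 44.3) / (93.1 - 47.4)
S = 35.8 / 45.7
S = 0.7834 mV/unit

0.7834 mV/unit


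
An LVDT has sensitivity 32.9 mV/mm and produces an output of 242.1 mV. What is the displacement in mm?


Displacement = Vout / sensitivity.
d = 242.1 / 32.9
d = 7.359 mm

7.359 mm


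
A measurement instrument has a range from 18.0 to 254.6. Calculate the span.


Span = upper range - lower range.
Span = 254.6 - (18.0)
Span = 236.6

236.6


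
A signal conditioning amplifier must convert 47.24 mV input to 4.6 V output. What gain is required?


Gain = Vout / Vin (converting to same units).
G = 4.6 V / 47.24 mV
G = 4600.0 mV / 47.24 mV
G = 97.38

97.38


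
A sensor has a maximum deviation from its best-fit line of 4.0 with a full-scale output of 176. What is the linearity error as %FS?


Linearity error = (max deviation / full scale) * 100%.
Linearity = (4.0 / 176) * 100
Linearity = 2.273 %FS

2.273 %FS


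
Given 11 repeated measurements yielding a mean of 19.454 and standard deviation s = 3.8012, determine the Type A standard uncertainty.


The standard uncertainty for Type A evaluation is u = s / sqrt(n).
u = 3.8012 / sqrt(11)
u = 3.8012 / 3.3166
u = 1.1461

1.1461


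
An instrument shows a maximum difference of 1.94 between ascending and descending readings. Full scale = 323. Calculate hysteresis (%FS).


Hysteresis = (max difference / full scale) * 100%.
H = (1.94 / 323) * 100
H = 0.601 %FS

0.601 %FS


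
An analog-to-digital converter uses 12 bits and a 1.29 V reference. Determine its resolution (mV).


The resolution (LSB) of an ADC is Vref / 2^n.
LSB = 1.29 / 2^12
LSB = 1.29 / 4096
LSB = 0.00031494 V = 0.31494141 mV

0.31494141 mV


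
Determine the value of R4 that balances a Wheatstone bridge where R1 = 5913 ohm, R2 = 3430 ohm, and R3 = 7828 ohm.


At balance: R1*R4 = R2*R3, so R4 = R2*R3/R1.
R4 = 3430 * 7828 / 5913
R4 = 26850040 / 5913
R4 = 4540.85 ohm

4540.85 ohm


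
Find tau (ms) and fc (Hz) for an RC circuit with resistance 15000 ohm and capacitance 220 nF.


Time constant: tau = R * C.
tau = 15000 * 2.20e-07 = 0.0033 s
tau = 3.3 ms
Cutoff frequency: fc = 1 / (2*pi*R*C).
fc = 1 / (2*pi*0.0033) = 48.23 Hz

tau = 3.3 ms, fc = 48.23 Hz


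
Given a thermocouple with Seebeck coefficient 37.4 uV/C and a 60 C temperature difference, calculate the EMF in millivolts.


The thermocouple output V = sensitivity * dT.
V = 37.4 uV/C * 60 C
V = 2244.0 uV
V = 2.244 mV

2.244 mV


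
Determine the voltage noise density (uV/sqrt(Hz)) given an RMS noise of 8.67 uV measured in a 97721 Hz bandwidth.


Noise spectral density = Vrms / sqrt(BW).
NSD = 8.67 / sqrt(97721)
NSD = 8.67 / 312.6036
NSD = 0.0277 uV/sqrt(Hz)

0.0277 uV/sqrt(Hz)


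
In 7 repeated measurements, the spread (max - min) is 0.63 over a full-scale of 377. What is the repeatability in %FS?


Repeatability = (spread / full scale) * 100%.
R = (0.63 / 377) * 100
R = 0.167 %FS

0.167 %FS


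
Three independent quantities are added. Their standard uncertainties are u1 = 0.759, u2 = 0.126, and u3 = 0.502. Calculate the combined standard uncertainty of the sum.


For a sum of independent quantities, uc = sqrt(u1^2 + u2^2 + u3^2).
uc = sqrt(0.759^2 + 0.126^2 + 0.502^2)
uc = sqrt(0.576081 + 0.015876 + 0.252004)
uc = 0.9187

0.9187


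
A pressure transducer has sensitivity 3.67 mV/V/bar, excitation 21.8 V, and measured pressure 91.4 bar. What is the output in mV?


Output = sensitivity * Vex * P.
Vout = 3.67 * 21.8 * 91.4
Vout = 80.006 * 91.4
Vout = 7312.55 mV

7312.55 mV


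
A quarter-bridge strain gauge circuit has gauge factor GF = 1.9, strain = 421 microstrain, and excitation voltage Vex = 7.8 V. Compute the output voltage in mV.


Quarter bridge output: Vout = (GF * epsilon * Vex) / 4.
Vout = (1.9 * 421e-6 * 7.8) / 4
Vout = 0.00623922 / 4 V
Vout = 0.0015598 V = 1.5598 mV

1.5598 mV


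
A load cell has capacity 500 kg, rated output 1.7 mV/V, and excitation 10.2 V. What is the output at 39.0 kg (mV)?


Vout = rated_output * Vex * (load / capacity).
Vout = 1.7 * 10.2 * (39.0 / 500)
Vout = 1.7 * 10.2 * 0.078
Vout = 1.353 mV

1.353 mV


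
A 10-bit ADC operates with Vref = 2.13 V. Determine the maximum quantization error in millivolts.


The maximum quantization error is +/- LSB/2.
LSB = Vref / 2^n = 2.13 / 1024 = 0.00208008 V
Max error = LSB / 2 = 0.00208008 / 2 = 0.00104004 V
Max error = 1.04 mV

1.04 mV


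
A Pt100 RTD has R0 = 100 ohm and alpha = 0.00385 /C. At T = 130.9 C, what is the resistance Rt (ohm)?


The RTD equation: Rt = R0 * (1 + alpha * T).
Rt = 100 * (1 + 0.00385 * 130.9)
Rt = 100 * (1 + 0.503965)
Rt = 100 * 1.503965
Rt = 150.397 ohm

150.397 ohm


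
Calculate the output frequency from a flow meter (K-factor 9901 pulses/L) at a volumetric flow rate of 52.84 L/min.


Frequency = K * Q / 60 (converting L/min to L/s).
f = 9901 * 52.84 / 60
f = 523168.84 / 60
f = 8719.48 Hz

8719.48 Hz


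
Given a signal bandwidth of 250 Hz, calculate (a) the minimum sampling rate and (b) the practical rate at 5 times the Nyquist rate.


By Nyquist theorem, fs_min = 2 * fmax.
fs_min = 2 * 250 = 500 Hz
Practical rate = 5 * fs_min = 5 * 500 = 2500 Hz

fs_min = 500 Hz, fs_practical = 2500 Hz


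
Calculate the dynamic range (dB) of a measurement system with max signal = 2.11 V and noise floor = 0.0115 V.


Dynamic range = 20 * log10(Vmax / Vnoise).
DR = 20 * log10(2.11 / 0.0115)
DR = 20 * log10(183.48)
DR = 45.27 dB

45.27 dB


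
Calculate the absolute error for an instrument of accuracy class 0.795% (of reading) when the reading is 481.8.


Absolute error = (accuracy% / 100) * reading.
Error = (0.795 / 100) * 481.8
Error = 0.00795 * 481.8
Error = 3.8303

3.8303


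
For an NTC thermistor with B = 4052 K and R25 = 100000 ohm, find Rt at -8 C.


NTC thermistor equation: Rt = R25 * exp(B * (1/T - 1/T25)).
T in Kelvin: 265.15 K, T25 = 298.15 K
1/T - 1/T25 = 1/265.15 - 1/298.15 = 0.00041743
B * (1/T - 1/T25) = 4052 * 0.00041743 = 1.6914
Rt = 100000 * exp(1.6914) = 542729.7 ohm

542729.7 ohm


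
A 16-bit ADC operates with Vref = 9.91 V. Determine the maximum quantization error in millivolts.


The maximum quantization error is +/- LSB/2.
LSB = Vref / 2^n = 9.91 / 65536 = 0.00015121 V
Max error = LSB / 2 = 0.00015121 / 2 = 7.561e-05 V
Max error = 0.0756 mV

0.0756 mV


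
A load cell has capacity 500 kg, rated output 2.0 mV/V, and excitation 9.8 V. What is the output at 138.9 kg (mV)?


Vout = rated_output * Vex * (load / capacity).
Vout = 2.0 * 9.8 * (138.9 / 500)
Vout = 2.0 * 9.8 * 0.2778
Vout = 5.445 mV

5.445 mV


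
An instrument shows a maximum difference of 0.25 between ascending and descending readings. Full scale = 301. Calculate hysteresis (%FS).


Hysteresis = (max difference / full scale) * 100%.
H = (0.25 / 301) * 100
H = 0.083 %FS

0.083 %FS


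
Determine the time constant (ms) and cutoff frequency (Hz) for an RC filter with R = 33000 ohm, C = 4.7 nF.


Time constant: tau = R * C.
tau = 33000 * 4.70e-09 = 0.0001551 s
tau = 0.1551 ms
Cutoff frequency: fc = 1 / (2*pi*R*C).
fc = 1 / (2*pi*0.0001551) = 1026.14 Hz

tau = 0.1551 ms, fc = 1026.14 Hz


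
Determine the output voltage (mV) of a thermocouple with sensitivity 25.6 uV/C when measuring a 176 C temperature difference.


The thermocouple output V = sensitivity * dT.
V = 25.6 uV/C * 176 C
V = 4505.6 uV
V = 4.506 mV

4.506 mV


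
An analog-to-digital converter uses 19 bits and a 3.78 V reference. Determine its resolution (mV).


The resolution (LSB) of an ADC is Vref / 2^n.
LSB = 3.78 / 2^19
LSB = 3.78 / 524288
LSB = 7.21e-06 V = 0.00720978 mV

0.00720978 mV


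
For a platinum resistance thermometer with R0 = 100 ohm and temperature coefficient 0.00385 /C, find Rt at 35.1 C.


The RTD equation: Rt = R0 * (1 + alpha * T).
Rt = 100 * (1 + 0.00385 * 35.1)
Rt = 100 * (1 + 0.135135)
Rt = 100 * 1.135135
Rt = 113.513 ohm

113.513 ohm


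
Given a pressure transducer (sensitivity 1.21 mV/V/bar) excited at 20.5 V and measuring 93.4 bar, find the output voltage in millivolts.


Output = sensitivity * Vex * P.
Vout = 1.21 * 20.5 * 93.4
Vout = 24.805 * 93.4
Vout = 2316.79 mV

2316.79 mV


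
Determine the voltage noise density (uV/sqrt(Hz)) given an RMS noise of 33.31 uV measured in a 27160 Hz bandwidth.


Noise spectral density = Vrms / sqrt(BW).
NSD = 33.31 / sqrt(27160)
NSD = 33.31 / 164.8029
NSD = 0.2021 uV/sqrt(Hz)

0.2021 uV/sqrt(Hz)


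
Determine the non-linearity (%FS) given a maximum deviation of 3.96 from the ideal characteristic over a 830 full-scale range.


Linearity error = (max deviation / full scale) * 100%.
Linearity = (3.96 / 830) * 100
Linearity = 0.477 %FS

0.477 %FS


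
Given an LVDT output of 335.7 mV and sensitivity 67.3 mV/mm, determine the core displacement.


Displacement = Vout / sensitivity.
d = 335.7 / 67.3
d = 4.988 mm

4.988 mm


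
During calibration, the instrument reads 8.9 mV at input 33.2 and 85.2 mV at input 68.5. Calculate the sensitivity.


Sensitivity = (y2 - y1) / (x2 - x1).
S = (85.2 - 8.9) / (68.5 - 33.2)
S = 76.3 / 35.3
S = 2.1615 mV/unit

2.1615 mV/unit


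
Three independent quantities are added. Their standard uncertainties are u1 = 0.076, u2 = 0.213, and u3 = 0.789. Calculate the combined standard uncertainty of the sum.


For a sum of independent quantities, uc = sqrt(u1^2 + u2^2 + u3^2).
uc = sqrt(0.076^2 + 0.213^2 + 0.789^2)
uc = sqrt(0.005776 + 0.045369 + 0.622521)
uc = 0.8208

0.8208


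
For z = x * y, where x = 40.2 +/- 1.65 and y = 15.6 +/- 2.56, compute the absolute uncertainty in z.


For a product z = x*y, the relative uncertainty is:
uz/z = sqrt((ux/x)^2 + (uy/y)^2)
Relative uncertainties: ux/x = 1.65/40.2 = 0.041045
uy/y = 2.56/15.6 = 0.164103
z = 40.2 * 15.6 = 627.1
uz = 627.1 * sqrt(0.041045^2 + 0.164103^2) = 106.082

106.082


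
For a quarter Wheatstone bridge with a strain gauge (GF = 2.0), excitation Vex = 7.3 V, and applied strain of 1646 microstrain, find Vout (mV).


Quarter bridge output: Vout = (GF * epsilon * Vex) / 4.
Vout = (2.0 * 1646e-6 * 7.3) / 4
Vout = 0.0240316 / 4 V
Vout = 0.0060079 V = 6.0079 mV

6.0079 mV


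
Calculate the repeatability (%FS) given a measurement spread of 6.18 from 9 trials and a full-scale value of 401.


Repeatability = (spread / full scale) * 100%.
R = (6.18 / 401) * 100
R = 1.541 %FS

1.541 %FS


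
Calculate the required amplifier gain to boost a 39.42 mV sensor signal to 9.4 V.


Gain = Vout / Vin (converting to same units).
G = 9.4 V / 39.42 mV
G = 9400.0 mV / 39.42 mV
G = 238.46

238.46


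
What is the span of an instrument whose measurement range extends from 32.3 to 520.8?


Span = upper range - lower range.
Span = 520.8 - (32.3)
Span = 488.5

488.5


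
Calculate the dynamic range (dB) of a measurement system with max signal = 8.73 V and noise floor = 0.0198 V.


Dynamic range = 20 * log10(Vmax / Vnoise).
DR = 20 * log10(8.73 / 0.0198)
DR = 20 * log10(440.91)
DR = 52.89 dB

52.89 dB


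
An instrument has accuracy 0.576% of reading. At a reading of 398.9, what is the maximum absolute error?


Absolute error = (accuracy% / 100) * reading.
Error = (0.576 / 100) * 398.9
Error = 0.00576 * 398.9
Error = 2.2977

2.2977


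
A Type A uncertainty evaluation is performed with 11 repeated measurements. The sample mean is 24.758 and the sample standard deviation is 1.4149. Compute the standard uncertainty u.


The standard uncertainty for Type A evaluation is u = s / sqrt(n).
u = 1.4149 / sqrt(11)
u = 1.4149 / 3.3166
u = 0.4266

0.4266


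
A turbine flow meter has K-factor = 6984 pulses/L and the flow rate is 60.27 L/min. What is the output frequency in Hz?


Frequency = K * Q / 60 (converting L/min to L/s).
f = 6984 * 60.27 / 60
f = 420925.68 / 60
f = 7015.43 Hz

7015.43 Hz


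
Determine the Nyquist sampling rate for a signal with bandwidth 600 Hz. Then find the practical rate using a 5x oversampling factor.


By Nyquist theorem, fs_min = 2 * fmax.
fs_min = 2 * 600 = 1200 Hz
Practical rate = 5 * fs_min = 5 * 1200 = 6000 Hz

fs_min = 1200 Hz, fs_practical = 6000 Hz


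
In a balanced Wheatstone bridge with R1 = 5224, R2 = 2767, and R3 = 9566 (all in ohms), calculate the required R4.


At balance: R1*R4 = R2*R3, so R4 = R2*R3/R1.
R4 = 2767 * 9566 / 5224
R4 = 26469122 / 5224
R4 = 5066.83 ohm

5066.83 ohm


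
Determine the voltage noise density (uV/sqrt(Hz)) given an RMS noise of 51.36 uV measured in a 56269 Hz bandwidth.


Noise spectral density = Vrms / sqrt(BW).
NSD = 51.36 / sqrt(56269)
NSD = 51.36 / 237.2109
NSD = 0.2165 uV/sqrt(Hz)

0.2165 uV/sqrt(Hz)


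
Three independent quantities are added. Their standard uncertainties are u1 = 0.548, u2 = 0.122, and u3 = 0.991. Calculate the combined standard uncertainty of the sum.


For a sum of independent quantities, uc = sqrt(u1^2 + u2^2 + u3^2).
uc = sqrt(0.548^2 + 0.122^2 + 0.991^2)
uc = sqrt(0.300304 + 0.014884 + 0.982081)
uc = 1.139

1.139


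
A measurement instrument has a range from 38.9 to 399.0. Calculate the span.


Span = upper range - lower range.
Span = 399.0 - (38.9)
Span = 360.1

360.1


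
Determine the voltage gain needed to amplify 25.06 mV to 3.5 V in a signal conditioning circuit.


Gain = Vout / Vin (converting to same units).
G = 3.5 V / 25.06 mV
G = 3500.0 mV / 25.06 mV
G = 139.66

139.66


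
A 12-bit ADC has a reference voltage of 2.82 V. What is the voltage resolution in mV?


The resolution (LSB) of an ADC is Vref / 2^n.
LSB = 2.82 / 2^12
LSB = 2.82 / 4096
LSB = 0.00068848 V = 0.68847656 mV

0.68847656 mV


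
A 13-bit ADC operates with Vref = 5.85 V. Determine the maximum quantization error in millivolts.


The maximum quantization error is +/- LSB/2.
LSB = Vref / 2^n = 5.85 / 8192 = 0.00071411 V
Max error = LSB / 2 = 0.00071411 / 2 = 0.00035706 V
Max error = 0.3571 mV

0.3571 mV


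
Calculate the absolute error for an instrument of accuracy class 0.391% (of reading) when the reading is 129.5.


Absolute error = (accuracy% / 100) * reading.
Error = (0.391 / 100) * 129.5
Error = 0.00391 * 129.5
Error = 0.5063

0.5063


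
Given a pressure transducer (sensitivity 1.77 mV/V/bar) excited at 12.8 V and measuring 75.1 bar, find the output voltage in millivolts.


Output = sensitivity * Vex * P.
Vout = 1.77 * 12.8 * 75.1
Vout = 22.656 * 75.1
Vout = 1701.47 mV

1701.47 mV


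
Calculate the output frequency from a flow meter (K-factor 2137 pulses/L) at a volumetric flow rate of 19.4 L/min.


Frequency = K * Q / 60 (converting L/min to L/s).
f = 2137 * 19.4 / 60
f = 41457.8 / 60
f = 690.96 Hz

690.96 Hz


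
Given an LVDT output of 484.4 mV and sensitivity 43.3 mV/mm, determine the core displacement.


Displacement = Vout / sensitivity.
d = 484.4 / 43.3
d = 11.187 mm

11.187 mm


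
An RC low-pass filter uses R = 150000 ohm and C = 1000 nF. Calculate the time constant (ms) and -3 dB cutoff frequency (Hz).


Time constant: tau = R * C.
tau = 150000 * 1.00e-06 = 0.15 s
tau = 150.0 ms
Cutoff frequency: fc = 1 / (2*pi*R*C).
fc = 1 / (2*pi*0.15) = 1.06 Hz

tau = 150.0 ms, fc = 1.06 Hz


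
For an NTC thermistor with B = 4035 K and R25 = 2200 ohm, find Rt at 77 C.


NTC thermistor equation: Rt = R25 * exp(B * (1/T - 1/T25)).
T in Kelvin: 350.15 K, T25 = 298.15 K
1/T - 1/T25 = 1/350.15 - 1/298.15 = -0.0004981
B * (1/T - 1/T25) = 4035 * -0.0004981 = -2.0098
Rt = 2200 * exp(-2.0098) = 294.8 ohm

294.8 ohm


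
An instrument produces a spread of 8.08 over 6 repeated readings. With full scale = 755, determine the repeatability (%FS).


Repeatability = (spread / full scale) * 100%.
R = (8.08 / 755) * 100
R = 1.07 %FS

1.07 %FS


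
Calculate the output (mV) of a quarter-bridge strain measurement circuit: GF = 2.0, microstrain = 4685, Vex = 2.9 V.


Quarter bridge output: Vout = (GF * epsilon * Vex) / 4.
Vout = (2.0 * 4685e-6 * 2.9) / 4
Vout = 0.027173 / 4 V
Vout = 0.00679325 V = 6.7932 mV

6.7932 mV


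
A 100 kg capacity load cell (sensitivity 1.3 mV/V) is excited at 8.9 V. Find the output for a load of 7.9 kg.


Vout = rated_output * Vex * (load / capacity).
Vout = 1.3 * 8.9 * (7.9 / 100)
Vout = 1.3 * 8.9 * 0.079
Vout = 0.914 mV

0.914 mV


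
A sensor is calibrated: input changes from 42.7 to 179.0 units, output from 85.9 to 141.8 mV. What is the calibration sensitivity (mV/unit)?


Sensitivity = (y2 - y1) / (x2 - x1).
S = (141.8 - 85.9) / (179.0 - 42.7)
S = 55.9 / 136.3
S = 0.4101 mV/unit

0.4101 mV/unit


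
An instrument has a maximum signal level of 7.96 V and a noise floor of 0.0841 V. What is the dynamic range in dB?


Dynamic range = 20 * log10(Vmax / Vnoise).
DR = 20 * log10(7.96 / 0.0841)
DR = 20 * log10(94.65)
DR = 39.52 dB

39.52 dB


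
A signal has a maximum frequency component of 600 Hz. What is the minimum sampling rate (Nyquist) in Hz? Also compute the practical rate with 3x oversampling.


By Nyquist theorem, fs_min = 2 * fmax.
fs_min = 2 * 600 = 1200 Hz
Practical rate = 3 * fs_min = 3 * 1200 = 3600 Hz

fs_min = 1200 Hz, fs_practical = 3600 Hz


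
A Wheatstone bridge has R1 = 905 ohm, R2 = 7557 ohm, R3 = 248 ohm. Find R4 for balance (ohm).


At balance: R1*R4 = R2*R3, so R4 = R2*R3/R1.
R4 = 7557 * 248 / 905
R4 = 1874136 / 905
R4 = 2070.87 ohm

2070.87 ohm


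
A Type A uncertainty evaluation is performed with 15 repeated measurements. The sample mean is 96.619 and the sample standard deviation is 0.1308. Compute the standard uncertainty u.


The standard uncertainty for Type A evaluation is u = s / sqrt(n).
u = 0.1308 / sqrt(15)
u = 0.1308 / 3.873
u = 0.0338

0.0338


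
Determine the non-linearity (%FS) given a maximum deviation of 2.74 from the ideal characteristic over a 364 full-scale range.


Linearity error = (max deviation / full scale) * 100%.
Linearity = (2.74 / 364) * 100
Linearity = 0.753 %FS

0.753 %FS


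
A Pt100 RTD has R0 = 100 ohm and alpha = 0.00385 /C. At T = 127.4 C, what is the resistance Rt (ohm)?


The RTD equation: Rt = R0 * (1 + alpha * T).
Rt = 100 * (1 + 0.00385 * 127.4)
Rt = 100 * (1 + 0.49049)
Rt = 100 * 1.49049
Rt = 149.049 ohm

149.049 ohm


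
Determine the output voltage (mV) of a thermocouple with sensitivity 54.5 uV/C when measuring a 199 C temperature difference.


The thermocouple output V = sensitivity * dT.
V = 54.5 uV/C * 199 C
V = 10845.5 uV
V = 10.845 mV

10.845 mV


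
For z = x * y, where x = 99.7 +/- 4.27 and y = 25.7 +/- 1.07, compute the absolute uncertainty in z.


For a product z = x*y, the relative uncertainty is:
uz/z = sqrt((ux/x)^2 + (uy/y)^2)
Relative uncertainties: ux/x = 4.27/99.7 = 0.042828
uy/y = 1.07/25.7 = 0.041634
z = 99.7 * 25.7 = 2562.3
uz = 2562.3 * sqrt(0.042828^2 + 0.041634^2) = 153.046

153.046


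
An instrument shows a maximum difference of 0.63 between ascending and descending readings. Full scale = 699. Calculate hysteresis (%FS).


Hysteresis = (max difference / full scale) * 100%.
H = (0.63 / 699) * 100
H = 0.09 %FS

0.09 %FS


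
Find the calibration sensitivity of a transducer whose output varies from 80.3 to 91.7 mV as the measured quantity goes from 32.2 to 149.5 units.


Sensitivity = (y2 - y1) / (x2 - x1).
S = (91.7 - 80.3) / (149.5 - 32.2)
S = 11.4 / 117.3
S = 0.0972 mV/unit

0.0972 mV/unit


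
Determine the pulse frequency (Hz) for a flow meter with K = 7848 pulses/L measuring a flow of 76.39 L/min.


Frequency = K * Q / 60 (converting L/min to L/s).
f = 7848 * 76.39 / 60
f = 599508.72 / 60
f = 9991.81 Hz

9991.81 Hz


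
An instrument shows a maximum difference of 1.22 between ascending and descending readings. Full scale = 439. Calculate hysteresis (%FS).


Hysteresis = (max difference / full scale) * 100%.
H = (1.22 / 439) * 100
H = 0.278 %FS

0.278 %FS


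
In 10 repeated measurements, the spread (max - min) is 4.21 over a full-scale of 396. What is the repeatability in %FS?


Repeatability = (spread / full scale) * 100%.
R = (4.21 / 396) * 100
R = 1.063 %FS

1.063 %FS


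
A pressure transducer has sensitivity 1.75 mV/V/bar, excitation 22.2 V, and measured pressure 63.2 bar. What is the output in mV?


Output = sensitivity * Vex * P.
Vout = 1.75 * 22.2 * 63.2
Vout = 38.85 * 63.2
Vout = 2455.32 mV

2455.32 mV


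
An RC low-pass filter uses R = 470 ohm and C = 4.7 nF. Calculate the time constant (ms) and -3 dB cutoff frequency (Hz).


Time constant: tau = R * C.
tau = 470 * 4.70e-09 = 2.209e-06 s
tau = 0.0022 ms
Cutoff frequency: fc = 1 / (2*pi*R*C).
fc = 1 / (2*pi*2.209e-06) = 72048.41 Hz

tau = 0.0022 ms, fc = 72048.41 Hz


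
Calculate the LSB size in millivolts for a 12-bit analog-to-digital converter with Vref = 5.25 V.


The resolution (LSB) of an ADC is Vref / 2^n.
LSB = 5.25 / 2^12
LSB = 5.25 / 4096
LSB = 0.00128174 V = 1.28173828 mV

1.28173828 mV


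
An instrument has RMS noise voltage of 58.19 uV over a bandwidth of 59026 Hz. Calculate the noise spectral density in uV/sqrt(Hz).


Noise spectral density = Vrms / sqrt(BW).
NSD = 58.19 / sqrt(59026)
NSD = 58.19 / 242.9527
NSD = 0.2395 uV/sqrt(Hz)

0.2395 uV/sqrt(Hz)


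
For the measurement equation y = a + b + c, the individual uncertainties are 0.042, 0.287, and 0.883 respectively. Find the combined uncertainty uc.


For a sum of independent quantities, uc = sqrt(u1^2 + u2^2 + u3^2).
uc = sqrt(0.042^2 + 0.287^2 + 0.883^2)
uc = sqrt(0.001764 + 0.082369 + 0.779689)
uc = 0.9294

0.9294


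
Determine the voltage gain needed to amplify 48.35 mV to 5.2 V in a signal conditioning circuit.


Gain = Vout / Vin (converting to same units).
G = 5.2 V / 48.35 mV
G = 5200.0 mV / 48.35 mV
G = 107.55

107.55


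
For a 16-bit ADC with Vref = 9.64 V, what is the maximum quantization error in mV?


The maximum quantization error is +/- LSB/2.
LSB = Vref / 2^n = 9.64 / 65536 = 0.00014709 V
Max error = LSB / 2 = 0.00014709 / 2 = 7.355e-05 V
Max error = 0.0735 mV

0.0735 mV


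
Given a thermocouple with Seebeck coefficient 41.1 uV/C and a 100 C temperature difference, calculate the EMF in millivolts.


The thermocouple output V = sensitivity * dT.
V = 41.1 uV/C * 100 C
V = 4110.0 uV
V = 4.11 mV

4.11 mV


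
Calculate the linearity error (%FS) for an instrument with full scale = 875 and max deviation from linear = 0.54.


Linearity error = (max deviation / full scale) * 100%.
Linearity = (0.54 / 875) * 100
Linearity = 0.062 %FS

0.062 %FS


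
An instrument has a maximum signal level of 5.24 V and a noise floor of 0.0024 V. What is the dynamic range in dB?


Dynamic range = 20 * log10(Vmax / Vnoise).
DR = 20 * log10(5.24 / 0.0024)
DR = 20 * log10(2183.33)
DR = 66.78 dB

66.78 dB


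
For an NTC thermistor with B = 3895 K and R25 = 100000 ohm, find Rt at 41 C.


NTC thermistor equation: Rt = R25 * exp(B * (1/T - 1/T25)).
T in Kelvin: 314.15 K, T25 = 298.15 K
1/T - 1/T25 = 1/314.15 - 1/298.15 = -0.00017082
B * (1/T - 1/T25) = 3895 * -0.00017082 = -0.6654
Rt = 100000 * exp(-0.6654) = 51408.9 ohm

51408.9 ohm


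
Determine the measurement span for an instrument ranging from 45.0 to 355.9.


Span = upper range - lower range.
Span = 355.9 - (45.0)
Span = 310.9

310.9


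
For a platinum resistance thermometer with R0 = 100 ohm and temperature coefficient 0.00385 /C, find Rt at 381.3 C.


The RTD equation: Rt = R0 * (1 + alpha * T).
Rt = 100 * (1 + 0.00385 * 381.3)
Rt = 100 * (1 + 1.468005)
Rt = 100 * 2.468005
Rt = 246.8 ohm

246.8 ohm


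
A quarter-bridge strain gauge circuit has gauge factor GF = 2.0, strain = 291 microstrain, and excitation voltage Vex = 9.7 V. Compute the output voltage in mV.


Quarter bridge output: Vout = (GF * epsilon * Vex) / 4.
Vout = (2.0 * 291e-6 * 9.7) / 4
Vout = 0.0056454 / 4 V
Vout = 0.00141135 V = 1.4113 mV

1.4113 mV


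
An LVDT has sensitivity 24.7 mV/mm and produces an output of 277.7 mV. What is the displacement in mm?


Displacement = Vout / sensitivity.
d = 277.7 / 24.7
d = 11.243 mm

11.243 mm


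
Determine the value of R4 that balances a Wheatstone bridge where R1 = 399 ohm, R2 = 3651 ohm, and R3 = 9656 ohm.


At balance: R1*R4 = R2*R3, so R4 = R2*R3/R1.
R4 = 3651 * 9656 / 399
R4 = 35254056 / 399
R4 = 88356.03 ohm

88356.03 ohm


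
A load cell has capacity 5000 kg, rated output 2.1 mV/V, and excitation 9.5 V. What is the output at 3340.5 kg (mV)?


Vout = rated_output * Vex * (load / capacity).
Vout = 2.1 * 9.5 * (3340.5 / 5000)
Vout = 2.1 * 9.5 * 0.6681
Vout = 13.329 mV

13.329 mV


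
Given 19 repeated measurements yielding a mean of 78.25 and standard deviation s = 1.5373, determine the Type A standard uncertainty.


The standard uncertainty for Type A evaluation is u = s / sqrt(n).
u = 1.5373 / sqrt(19)
u = 1.5373 / 4.3589
u = 0.3527

0.3527


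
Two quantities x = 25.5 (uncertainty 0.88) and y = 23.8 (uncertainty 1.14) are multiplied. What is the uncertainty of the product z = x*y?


For a product z = x*y, the relative uncertainty is:
uz/z = sqrt((ux/x)^2 + (uy/y)^2)
Relative uncertainties: ux/x = 0.88/25.5 = 0.03451
uy/y = 1.14/23.8 = 0.047899
z = 25.5 * 23.8 = 606.9
uz = 606.9 * sqrt(0.03451^2 + 0.047899^2) = 35.829

35.829


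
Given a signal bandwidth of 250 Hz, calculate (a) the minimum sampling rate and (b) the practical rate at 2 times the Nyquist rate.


By Nyquist theorem, fs_min = 2 * fmax.
fs_min = 2 * 250 = 500 Hz
Practical rate = 2 * fs_min = 2 * 500 = 1000 Hz

fs_min = 500 Hz, fs_practical = 1000 Hz


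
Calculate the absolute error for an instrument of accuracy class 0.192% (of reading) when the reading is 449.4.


Absolute error = (accuracy% / 100) * reading.
Error = (0.192 / 100) * 449.4
Error = 0.00192 * 449.4
Error = 0.8628

0.8628


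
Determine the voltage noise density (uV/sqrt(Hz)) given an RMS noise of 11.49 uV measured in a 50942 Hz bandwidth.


Noise spectral density = Vrms / sqrt(BW).
NSD = 11.49 / sqrt(50942)
NSD = 11.49 / 225.7033
NSD = 0.0509 uV/sqrt(Hz)

0.0509 uV/sqrt(Hz)


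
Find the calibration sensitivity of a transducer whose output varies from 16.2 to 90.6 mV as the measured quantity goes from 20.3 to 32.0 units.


Sensitivity = (y2 - y1) / (x2 - x1).
S = (90.6 - 16.2) / (32.0 - 20.3)
S = 74.4 / 11.7
S = 6.359 mV/unit

6.359 mV/unit


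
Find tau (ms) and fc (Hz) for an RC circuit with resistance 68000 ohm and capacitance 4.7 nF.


Time constant: tau = R * C.
tau = 68000 * 4.70e-09 = 0.0003196 s
tau = 0.3196 ms
Cutoff frequency: fc = 1 / (2*pi*R*C).
fc = 1 / (2*pi*0.0003196) = 497.98 Hz

tau = 0.3196 ms, fc = 497.98 Hz


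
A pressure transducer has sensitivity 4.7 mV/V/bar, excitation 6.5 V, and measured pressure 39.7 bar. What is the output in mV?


Output = sensitivity * Vex * P.
Vout = 4.7 * 6.5 * 39.7
Vout = 30.55 * 39.7
Vout = 1212.84 mV

1212.84 mV


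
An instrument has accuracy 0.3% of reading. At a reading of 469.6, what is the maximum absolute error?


Absolute error = (accuracy% / 100) * reading.
Error = (0.3 / 100) * 469.6
Error = 0.003 * 469.6
Error = 1.4088

1.4088


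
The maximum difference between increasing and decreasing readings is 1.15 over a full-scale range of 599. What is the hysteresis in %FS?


Hysteresis = (max difference / full scale) * 100%.
H = (1.15 / 599) * 100
H = 0.192 %FS

0.192 %FS


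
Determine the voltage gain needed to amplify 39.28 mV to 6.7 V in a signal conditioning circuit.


Gain = Vout / Vin (converting to same units).
G = 6.7 V / 39.28 mV
G = 6700.0 mV / 39.28 mV
G = 170.57

170.57


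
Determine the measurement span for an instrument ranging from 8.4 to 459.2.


Span = upper range - lower range.
Span = 459.2 - (8.4)
Span = 450.8

450.8
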